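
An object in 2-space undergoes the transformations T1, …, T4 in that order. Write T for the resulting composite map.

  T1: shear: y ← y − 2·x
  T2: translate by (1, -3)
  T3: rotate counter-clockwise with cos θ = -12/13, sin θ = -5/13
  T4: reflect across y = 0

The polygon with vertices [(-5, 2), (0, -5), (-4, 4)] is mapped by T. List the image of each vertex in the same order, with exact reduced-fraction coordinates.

T1 shear: y ← y − 2·x: (-5, 2) → (-5, 12); (0, -5) → (0, -5); (-4, 4) → (-4, 12)
T2 translate by (1, -3): (-5, 12) → (-4, 9); (0, -5) → (1, -8); (-4, 12) → (-3, 9)
T3 rotate counter-clockwise with cos θ = -12/13, sin θ = -5/13: (-4, 9) → (93/13, -88/13); (1, -8) → (-4, 7); (-3, 9) → (81/13, -93/13)
T4 reflect across y = 0: (93/13, -88/13) → (93/13, 88/13); (-4, 7) → (-4, -7); (81/13, -93/13) → (81/13, 93/13)

image vertices: (93/13, 88/13), (-4, -7), (81/13, 93/13)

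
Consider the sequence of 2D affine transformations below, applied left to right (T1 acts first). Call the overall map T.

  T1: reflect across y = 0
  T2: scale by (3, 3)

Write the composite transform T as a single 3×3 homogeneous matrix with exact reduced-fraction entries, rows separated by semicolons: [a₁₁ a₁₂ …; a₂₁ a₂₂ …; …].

T = [3 0 0; 0 -3 0; 0 0 1]

T1 = [1 0 0; 0 -1 0; 0 0 1]
T2·T1 = [3 0 0; 0 -3 0; 0 0 1]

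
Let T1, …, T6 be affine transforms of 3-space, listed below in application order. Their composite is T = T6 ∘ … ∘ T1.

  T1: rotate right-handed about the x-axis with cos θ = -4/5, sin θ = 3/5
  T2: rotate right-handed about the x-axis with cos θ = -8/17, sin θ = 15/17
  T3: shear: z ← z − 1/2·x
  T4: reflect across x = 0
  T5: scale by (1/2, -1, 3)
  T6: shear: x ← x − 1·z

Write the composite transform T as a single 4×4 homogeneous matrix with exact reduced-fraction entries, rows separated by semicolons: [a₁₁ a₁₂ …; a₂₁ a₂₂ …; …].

T = [1 252/85 39/85 0; 0 13/85 -84/85 0; -3/2 -252/85 -39/85 0; 0 0 0 1]

T1 = [1 0 0 0; 0 -4/5 -3/5 0; 0 3/5 -4/5 0; 0 0 0 1]
T2·T1 = [1 0 0 0; 0 -13/85 84/85 0; 0 -84/85 -13/85 0; 0 0 0 1]
T3·…·T1 = [1 0 0 0; 0 -13/85 84/85 0; -1/2 -84/85 -13/85 0; 0 0 0 1]
T4·…·T1 = [-1 0 0 0; 0 -13/85 84/85 0; -1/2 -84/85 -13/85 0; 0 0 0 1]
T5·…·T1 = [-1/2 0 0 0; 0 13/85 -84/85 0; -3/2 -252/85 -39/85 0; 0 0 0 1]
T6·…·T1 = [1 252/85 39/85 0; 0 13/85 -84/85 0; -3/2 -252/85 -39/85 0; 0 0 0 1]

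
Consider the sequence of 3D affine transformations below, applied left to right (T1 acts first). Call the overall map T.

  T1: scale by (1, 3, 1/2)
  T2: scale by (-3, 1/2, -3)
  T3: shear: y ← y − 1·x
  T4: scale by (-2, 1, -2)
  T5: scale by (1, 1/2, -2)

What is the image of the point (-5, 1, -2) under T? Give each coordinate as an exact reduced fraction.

T1 scale by (1, 3, 1/2): (-5, 1, -2) → (-5, 3, -1)
T2 scale by (-3, 1/2, -3): (-5, 3, -1) → (15, 3/2, 3)
T3 shear: y ← y − 1·x: (15, 3/2, 3) → (15, -27/2, 3)
T4 scale by (-2, 1, -2): (15, -27/2, 3) → (-30, -27/2, -6)
T5 scale by (1, 1/2, -2): (-30, -27/2, -6) → (-30, -27/4, 12)

T(p) = (-30, -27/4, 12)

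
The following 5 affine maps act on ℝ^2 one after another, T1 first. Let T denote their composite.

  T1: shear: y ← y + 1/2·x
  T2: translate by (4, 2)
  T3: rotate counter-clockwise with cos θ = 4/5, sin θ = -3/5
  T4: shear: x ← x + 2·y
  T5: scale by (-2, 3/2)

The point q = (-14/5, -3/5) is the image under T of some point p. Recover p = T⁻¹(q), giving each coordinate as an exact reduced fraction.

T1 = [1 0 0; 1/2 1 0; 0 0 1]
T2·T1 = [1 0 4; 1/2 1 2; 0 0 1]
T3·…·T1 = [11/10 3/5 22/5; -1/5 4/5 -4/5; 0 0 1]
T4·…·T1 = [7/10 11/5 14/5; -1/5 4/5 -4/5; 0 0 1]
T5·…·T1 = [-7/5 -22/5 -28/5; -3/10 6/5 -6/5; 0 0 1]
det M = -3; M⁻¹ = [-2/5 -22/15 -4; -1/10 7/15 0; 0 0 1]
M⁻¹ · (-14/5, -3/5)ᵀ = (-2, 0)ᵀ

p = (-2, 0)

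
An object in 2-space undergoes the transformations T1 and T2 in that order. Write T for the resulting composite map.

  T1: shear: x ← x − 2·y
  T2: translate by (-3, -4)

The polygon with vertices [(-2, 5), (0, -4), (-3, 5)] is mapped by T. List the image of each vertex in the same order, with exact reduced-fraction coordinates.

image vertices: (-15, 1), (5, -8), (-16, 1)

T1 shear: x ← x − 2·y: (-2, 5) → (-12, 5); (0, -4) → (8, -4); (-3, 5) → (-13, 5)
T2 translate by (-3, -4): (-12, 5) → (-15, 1); (8, -4) → (5, -8); (-13, 5) → (-16, 1)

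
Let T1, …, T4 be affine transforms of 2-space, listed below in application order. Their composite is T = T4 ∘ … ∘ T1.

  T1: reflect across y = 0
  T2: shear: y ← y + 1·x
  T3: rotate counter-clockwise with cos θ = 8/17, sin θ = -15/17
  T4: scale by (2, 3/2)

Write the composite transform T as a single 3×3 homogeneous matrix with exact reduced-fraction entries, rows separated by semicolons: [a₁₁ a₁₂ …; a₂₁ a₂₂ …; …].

T1 = [1 0 0; 0 -1 0; 0 0 1]
T2·T1 = [1 0 0; 1 -1 0; 0 0 1]
T3·…·T1 = [23/17 -15/17 0; -7/17 -8/17 0; 0 0 1]
T4·…·T1 = [46/17 -30/17 0; -21/34 -12/17 0; 0 0 1]

T = [46/17 -30/17 0; -21/34 -12/17 0; 0 0 1]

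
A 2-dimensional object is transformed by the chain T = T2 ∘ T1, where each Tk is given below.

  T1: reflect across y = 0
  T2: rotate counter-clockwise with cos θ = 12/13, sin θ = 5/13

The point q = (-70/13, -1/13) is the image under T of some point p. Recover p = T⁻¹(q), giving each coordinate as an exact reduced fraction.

p = (-5, -2)

T1 = [1 0 0; 0 -1 0; 0 0 1]
T2·T1 = [12/13 5/13 0; 5/13 -12/13 0; 0 0 1]
det M = -1; M⁻¹ = [12/13 5/13 0; 5/13 -12/13 0; 0 0 1]
M⁻¹ · (-70/13, -1/13)ᵀ = (-5, -2)ᵀ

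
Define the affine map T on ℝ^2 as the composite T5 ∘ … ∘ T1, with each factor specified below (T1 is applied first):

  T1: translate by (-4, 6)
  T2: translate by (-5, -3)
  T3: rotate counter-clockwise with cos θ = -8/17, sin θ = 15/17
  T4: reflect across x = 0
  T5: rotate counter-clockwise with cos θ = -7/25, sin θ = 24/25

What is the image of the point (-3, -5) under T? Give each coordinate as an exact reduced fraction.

T(p) = (4818/425, -1876/425)

T1 translate by (-4, 6): (-3, -5) → (-7, 1)
T2 translate by (-5, -3): (-7, 1) → (-12, -2)
T3 rotate counter-clockwise with cos θ = -8/17, sin θ = 15/17: (-12, -2) → (126/17, -164/17)
T4 reflect across x = 0: (126/17, -164/17) → (-126/17, -164/17)
T5 rotate counter-clockwise with cos θ = -7/25, sin θ = 24/25: (-126/17, -164/17) → (4818/425, -1876/425)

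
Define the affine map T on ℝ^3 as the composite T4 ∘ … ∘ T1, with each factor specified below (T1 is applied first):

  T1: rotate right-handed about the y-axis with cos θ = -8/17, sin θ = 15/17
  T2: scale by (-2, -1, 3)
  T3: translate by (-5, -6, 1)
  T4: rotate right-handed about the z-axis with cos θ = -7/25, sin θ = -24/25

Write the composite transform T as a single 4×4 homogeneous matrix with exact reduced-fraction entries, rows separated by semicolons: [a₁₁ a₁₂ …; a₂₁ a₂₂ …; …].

T = [-112/425 -24/25 42/85 -109/25; -384/425 7/25 144/85 162/25; -45/17 0 -24/17 1; 0 0 0 1]

T1 = [-8/17 0 15/17 0; 0 1 0 0; -15/17 0 -8/17 0; 0 0 0 1]
T2·T1 = [16/17 0 -30/17 0; 0 -1 0 0; -45/17 0 -24/17 0; 0 0 0 1]
T3·…·T1 = [16/17 0 -30/17 -5; 0 -1 0 -6; -45/17 0 -24/17 1; 0 0 0 1]
T4·…·T1 = [-112/425 -24/25 42/85 -109/25; -384/425 7/25 144/85 162/25; -45/17 0 -24/17 1; 0 0 0 1]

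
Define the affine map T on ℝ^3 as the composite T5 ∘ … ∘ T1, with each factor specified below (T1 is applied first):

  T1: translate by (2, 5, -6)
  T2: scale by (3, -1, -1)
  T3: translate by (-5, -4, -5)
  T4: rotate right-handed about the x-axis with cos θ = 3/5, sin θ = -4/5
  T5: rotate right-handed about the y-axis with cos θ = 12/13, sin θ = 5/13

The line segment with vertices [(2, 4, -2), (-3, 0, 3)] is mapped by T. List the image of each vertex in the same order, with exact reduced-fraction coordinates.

image vertices: (145/13, -27/5, 557/65), (-66/13, -7, 112/13)

T1 translate by (2, 5, -6): (2, 4, -2) → (4, 9, -8); (-3, 0, 3) → (-1, 5, -3)
T2 scale by (3, -1, -1): (4, 9, -8) → (12, -9, 8); (-1, 5, -3) → (-3, -5, 3)
T3 translate by (-5, -4, -5): (12, -9, 8) → (7, -13, 3); (-3, -5, 3) → (-8, -9, -2)
T4 rotate right-handed about the x-axis with cos θ = 3/5, sin θ = -4/5: (7, -13, 3) → (7, -27/5, 61/5); (-8, -9, -2) → (-8, -7, 6)
T5 rotate right-handed about the y-axis with cos θ = 12/13, sin θ = 5/13: (7, -27/5, 61/5) → (145/13, -27/5, 557/65); (-8, -7, 6) → (-66/13, -7, 112/13)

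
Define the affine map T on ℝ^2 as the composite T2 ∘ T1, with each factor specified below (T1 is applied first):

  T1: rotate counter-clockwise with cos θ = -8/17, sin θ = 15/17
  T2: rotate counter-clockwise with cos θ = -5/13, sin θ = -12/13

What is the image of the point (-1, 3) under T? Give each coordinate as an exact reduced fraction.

T1 rotate counter-clockwise with cos θ = -8/17, sin θ = 15/17: (-1, 3) → (-37/17, -39/17)
T2 rotate counter-clockwise with cos θ = -5/13, sin θ = -12/13: (-37/17, -39/17) → (-283/221, 639/221)

T(p) = (-283/221, 639/221)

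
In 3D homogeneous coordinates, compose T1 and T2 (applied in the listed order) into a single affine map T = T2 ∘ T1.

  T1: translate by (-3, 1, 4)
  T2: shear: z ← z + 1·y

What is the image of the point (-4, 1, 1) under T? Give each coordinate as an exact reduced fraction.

T1 translate by (-3, 1, 4): (-4, 1, 1) → (-7, 2, 5)
T2 shear: z ← z + 1·y: (-7, 2, 5) → (-7, 2, 7)

T(p) = (-7, 2, 7)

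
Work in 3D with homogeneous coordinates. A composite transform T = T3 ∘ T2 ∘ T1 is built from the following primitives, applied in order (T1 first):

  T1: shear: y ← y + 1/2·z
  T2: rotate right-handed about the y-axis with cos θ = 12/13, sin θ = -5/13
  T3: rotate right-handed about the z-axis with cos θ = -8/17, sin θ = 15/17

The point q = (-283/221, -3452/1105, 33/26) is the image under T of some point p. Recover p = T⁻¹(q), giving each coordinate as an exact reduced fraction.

p = (-3/2, 8/5, 2)

T1 = [1 0 0 0; 0 1 1/2 0; 0 0 1 0; 0 0 0 1]
T2·T1 = [12/13 0 -5/13 0; 0 1 1/2 0; 5/13 0 12/13 0; 0 0 0 1]
T3·…·T1 = [-96/221 -15/17 -115/442 0; 180/221 -8/17 -127/221 0; 5/13 0 12/13 0; 0 0 0 1]
det M = 1; M⁻¹ = [-96/221 180/221 5/13 0; -215/221 -133/442 -6/13 0; 40/221 -75/221 12/13 0; 0 0 0 1]
M⁻¹ · (-283/221, -3452/1105, 33/26)ᵀ = (-3/2, 8/5, 2)ᵀ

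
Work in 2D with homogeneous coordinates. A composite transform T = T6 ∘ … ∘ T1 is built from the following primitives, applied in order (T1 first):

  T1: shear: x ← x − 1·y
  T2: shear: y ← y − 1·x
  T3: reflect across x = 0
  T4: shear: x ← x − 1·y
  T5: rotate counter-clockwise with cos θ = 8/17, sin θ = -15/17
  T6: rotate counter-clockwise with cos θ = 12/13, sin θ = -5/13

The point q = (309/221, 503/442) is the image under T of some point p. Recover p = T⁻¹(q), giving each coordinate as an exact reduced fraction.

p = (1/2, 1)

T1 = [1 -1 0; 0 1 0; 0 0 1]
T2·T1 = [1 -1 0; -1 2 0; 0 0 1]
T3·…·T1 = [-1 1 0; -1 2 0; 0 0 1]
T4·…·T1 = [0 -1 0; -1 2 0; 0 0 1]
T5·…·T1 = [-15/17 22/17 0; -8/17 31/17 0; 0 0 1]
T6·…·T1 = [-220/221 419/221 0; -21/221 262/221 0; 0 0 1]
det M = -1; M⁻¹ = [-262/221 419/221 0; -21/221 220/221 0; 0 0 1]
M⁻¹ · (309/221, 503/442)ᵀ = (1/2, 1)ᵀ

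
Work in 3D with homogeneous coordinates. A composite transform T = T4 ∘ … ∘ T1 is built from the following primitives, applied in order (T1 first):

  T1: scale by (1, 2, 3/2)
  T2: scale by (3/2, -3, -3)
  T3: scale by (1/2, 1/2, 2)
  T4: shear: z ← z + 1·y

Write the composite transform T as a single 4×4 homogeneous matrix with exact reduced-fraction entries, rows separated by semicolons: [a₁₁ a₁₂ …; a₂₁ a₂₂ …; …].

T1 = [1 0 0 0; 0 2 0 0; 0 0 3/2 0; 0 0 0 1]
T2·T1 = [3/2 0 0 0; 0 -6 0 0; 0 0 -9/2 0; 0 0 0 1]
T3·…·T1 = [3/4 0 0 0; 0 -3 0 0; 0 0 -9 0; 0 0 0 1]
T4·…·T1 = [3/4 0 0 0; 0 -3 0 0; 0 -3 -9 0; 0 0 0 1]

T = [3/4 0 0 0; 0 -3 0 0; 0 -3 -9 0; 0 0 0 1]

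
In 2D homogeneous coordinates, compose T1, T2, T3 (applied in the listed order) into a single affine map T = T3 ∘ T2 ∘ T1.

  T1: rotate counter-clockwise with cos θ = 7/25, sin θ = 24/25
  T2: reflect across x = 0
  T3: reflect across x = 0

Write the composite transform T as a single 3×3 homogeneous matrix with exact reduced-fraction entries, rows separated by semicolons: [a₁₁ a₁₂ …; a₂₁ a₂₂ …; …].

T = [7/25 -24/25 0; 24/25 7/25 0; 0 0 1]

T1 = [7/25 -24/25 0; 24/25 7/25 0; 0 0 1]
T2·T1 = [-7/25 24/25 0; 24/25 7/25 0; 0 0 1]
T3·…·T1 = [7/25 -24/25 0; 24/25 7/25 0; 0 0 1]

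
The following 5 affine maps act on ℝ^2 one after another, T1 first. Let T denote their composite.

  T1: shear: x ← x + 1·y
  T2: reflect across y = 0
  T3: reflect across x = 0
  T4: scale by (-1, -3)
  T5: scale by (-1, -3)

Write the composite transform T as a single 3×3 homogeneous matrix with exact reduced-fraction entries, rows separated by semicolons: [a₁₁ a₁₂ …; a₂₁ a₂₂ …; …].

T1 = [1 1 0; 0 1 0; 0 0 1]
T2·T1 = [1 1 0; 0 -1 0; 0 0 1]
T3·…·T1 = [-1 -1 0; 0 -1 0; 0 0 1]
T4·…·T1 = [1 1 0; 0 3 0; 0 0 1]
T5·…·T1 = [-1 -1 0; 0 -9 0; 0 0 1]

T = [-1 -1 0; 0 -9 0; 0 0 1]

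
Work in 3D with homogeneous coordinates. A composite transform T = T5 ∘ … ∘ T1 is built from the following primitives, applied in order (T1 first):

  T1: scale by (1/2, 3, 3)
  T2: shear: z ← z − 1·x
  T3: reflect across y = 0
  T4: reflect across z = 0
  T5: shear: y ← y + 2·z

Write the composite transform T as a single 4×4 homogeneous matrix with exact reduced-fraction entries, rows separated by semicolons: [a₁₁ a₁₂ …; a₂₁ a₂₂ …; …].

T = [1/2 0 0 0; 1 -3 -6 0; 1/2 0 -3 0; 0 0 0 1]

T1 = [1/2 0 0 0; 0 3 0 0; 0 0 3 0; 0 0 0 1]
T2·T1 = [1/2 0 0 0; 0 3 0 0; -1/2 0 3 0; 0 0 0 1]
T3·…·T1 = [1/2 0 0 0; 0 -3 0 0; -1/2 0 3 0; 0 0 0 1]
T4·…·T1 = [1/2 0 0 0; 0 -3 0 0; 1/2 0 -3 0; 0 0 0 1]
T5·…·T1 = [1/2 0 0 0; 1 -3 -6 0; 1/2 0 -3 0; 0 0 0 1]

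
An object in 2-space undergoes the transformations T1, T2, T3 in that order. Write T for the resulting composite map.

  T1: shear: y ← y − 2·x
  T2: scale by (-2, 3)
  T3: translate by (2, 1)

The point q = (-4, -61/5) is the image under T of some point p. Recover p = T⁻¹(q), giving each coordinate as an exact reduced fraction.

T1 = [1 0 0; -2 1 0; 0 0 1]
T2·T1 = [-2 0 0; -6 3 0; 0 0 1]
T3·…·T1 = [-2 0 2; -6 3 1; 0 0 1]
det M = -6; M⁻¹ = [-1/2 0 1; -1 1/3 5/3; 0 0 1]
M⁻¹ · (-4, -61/5)ᵀ = (3, 8/5)ᵀ

p = (3, 8/5)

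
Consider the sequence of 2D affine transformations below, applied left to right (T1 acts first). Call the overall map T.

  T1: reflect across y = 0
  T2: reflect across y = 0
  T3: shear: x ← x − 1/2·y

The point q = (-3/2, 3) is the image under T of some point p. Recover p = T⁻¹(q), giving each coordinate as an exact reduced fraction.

p = (0, 3)

T1 = [1 0 0; 0 -1 0; 0 0 1]
T2·T1 = [1 0 0; 0 1 0; 0 0 1]
T3·…·T1 = [1 -1/2 0; 0 1 0; 0 0 1]
det M = 1; M⁻¹ = [1 1/2 0; 0 1 0; 0 0 1]
M⁻¹ · (-3/2, 3)ᵀ = (0, 3)ᵀ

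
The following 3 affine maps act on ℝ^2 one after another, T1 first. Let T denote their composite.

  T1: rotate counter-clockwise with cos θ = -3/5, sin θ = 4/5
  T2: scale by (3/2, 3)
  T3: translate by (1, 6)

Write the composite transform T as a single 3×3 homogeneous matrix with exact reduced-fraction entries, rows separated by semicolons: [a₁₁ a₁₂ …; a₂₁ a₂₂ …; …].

T1 = [-3/5 -4/5 0; 4/5 -3/5 0; 0 0 1]
T2·T1 = [-9/10 -6/5 0; 12/5 -9/5 0; 0 0 1]
T3·…·T1 = [-9/10 -6/5 1; 12/5 -9/5 6; 0 0 1]

T = [-9/10 -6/5 1; 12/5 -9/5 6; 0 0 1]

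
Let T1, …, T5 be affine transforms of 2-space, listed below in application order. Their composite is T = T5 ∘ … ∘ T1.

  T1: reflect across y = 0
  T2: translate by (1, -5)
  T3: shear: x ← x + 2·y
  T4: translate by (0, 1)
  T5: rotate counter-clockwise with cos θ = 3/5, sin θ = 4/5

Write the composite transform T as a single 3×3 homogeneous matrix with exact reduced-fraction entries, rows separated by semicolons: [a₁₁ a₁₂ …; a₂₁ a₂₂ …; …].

T1 = [1 0 0; 0 -1 0; 0 0 1]
T2·T1 = [1 0 1; 0 -1 -5; 0 0 1]
T3·…·T1 = [1 -2 -9; 0 -1 -5; 0 0 1]
T4·…·T1 = [1 -2 -9; 0 -1 -4; 0 0 1]
T5·…·T1 = [3/5 -2/5 -11/5; 4/5 -11/5 -48/5; 0 0 1]

T = [3/5 -2/5 -11/5; 4/5 -11/5 -48/5; 0 0 1]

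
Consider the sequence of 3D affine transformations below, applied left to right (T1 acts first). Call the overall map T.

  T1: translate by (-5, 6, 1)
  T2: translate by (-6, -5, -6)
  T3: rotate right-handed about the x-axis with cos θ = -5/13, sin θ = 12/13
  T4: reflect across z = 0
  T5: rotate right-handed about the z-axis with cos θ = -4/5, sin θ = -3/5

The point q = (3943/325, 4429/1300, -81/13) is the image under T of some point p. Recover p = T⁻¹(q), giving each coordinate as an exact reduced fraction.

T1 = [1 0 0 -5; 0 1 0 6; 0 0 1 1; 0 0 0 1]
T2·T1 = [1 0 0 -11; 0 1 0 1; 0 0 1 -5; 0 0 0 1]
T3·…·T1 = [1 0 0 -11; 0 -5/13 -12/13 55/13; 0 12/13 -5/13 37/13; 0 0 0 1]
T4·…·T1 = [1 0 0 -11; 0 -5/13 -12/13 55/13; 0 -12/13 5/13 -37/13; 0 0 0 1]
T5·…·T1 = [-4/5 -3/13 -36/65 737/65; -3/5 4/13 48/65 209/65; 0 -12/13 5/13 -37/13; 0 0 0 1]
det M = -1; M⁻¹ = [-4/5 -3/5 0 11; -3/13 4/13 -12/13 -1; -36/65 48/65 5/13 5; 0 0 0 1]
M⁻¹ · (3943/325, 4429/1300, -81/13)ᵀ = (-3/4, 3, -8/5)ᵀ

p = (-3/4, 3, -8/5)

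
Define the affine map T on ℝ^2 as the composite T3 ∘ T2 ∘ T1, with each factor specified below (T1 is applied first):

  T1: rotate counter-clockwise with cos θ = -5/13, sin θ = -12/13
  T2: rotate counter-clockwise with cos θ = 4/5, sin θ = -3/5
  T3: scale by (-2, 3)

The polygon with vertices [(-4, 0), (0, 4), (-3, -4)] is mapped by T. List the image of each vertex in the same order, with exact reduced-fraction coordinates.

T1 rotate counter-clockwise with cos θ = -5/13, sin θ = -12/13: (-4, 0) → (20/13, 48/13); (0, 4) → (48/13, -20/13); (-3, -4) → (-33/13, 56/13)
T2 rotate counter-clockwise with cos θ = 4/5, sin θ = -3/5: (20/13, 48/13) → (224/65, 132/65); (48/13, -20/13) → (132/65, -224/65); (-33/13, 56/13) → (36/65, 323/65)
T3 scale by (-2, 3): (224/65, 132/65) → (-448/65, 396/65); (132/65, -224/65) → (-264/65, -672/65); (36/65, 323/65) → (-72/65, 969/65)

image vertices: (-448/65, 396/65), (-264/65, -672/65), (-72/65, 969/65)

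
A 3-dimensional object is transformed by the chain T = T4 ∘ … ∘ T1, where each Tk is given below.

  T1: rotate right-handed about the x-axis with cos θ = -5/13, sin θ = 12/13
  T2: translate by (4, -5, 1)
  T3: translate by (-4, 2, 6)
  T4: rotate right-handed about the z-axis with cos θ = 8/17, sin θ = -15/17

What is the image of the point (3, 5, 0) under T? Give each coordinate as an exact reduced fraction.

T1 rotate right-handed about the x-axis with cos θ = -5/13, sin θ = 12/13: (3, 5, 0) → (3, -25/13, 60/13)
T2 translate by (4, -5, 1): (3, -25/13, 60/13) → (7, -90/13, 73/13)
T3 translate by (-4, 2, 6): (7, -90/13, 73/13) → (3, -64/13, 151/13)
T4 rotate right-handed about the z-axis with cos θ = 8/17, sin θ = -15/17: (3, -64/13, 151/13) → (-648/221, -1097/221, 151/13)

T(p) = (-648/221, -1097/221, 151/13)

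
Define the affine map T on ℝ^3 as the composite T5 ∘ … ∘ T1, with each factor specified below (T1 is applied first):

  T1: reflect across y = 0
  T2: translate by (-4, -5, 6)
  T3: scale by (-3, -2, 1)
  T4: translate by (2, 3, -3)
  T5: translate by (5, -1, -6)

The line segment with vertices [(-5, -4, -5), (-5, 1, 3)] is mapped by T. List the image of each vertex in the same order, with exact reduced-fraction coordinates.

T1 reflect across y = 0: (-5, -4, -5) → (-5, 4, -5); (-5, 1, 3) → (-5, -1, 3)
T2 translate by (-4, -5, 6): (-5, 4, -5) → (-9, -1, 1); (-5, -1, 3) → (-9, -6, 9)
T3 scale by (-3, -2, 1): (-9, -1, 1) → (27, 2, 1); (-9, -6, 9) → (27, 12, 9)
T4 translate by (2, 3, -3): (27, 2, 1) → (29, 5, -2); (27, 12, 9) → (29, 15, 6)
T5 translate by (5, -1, -6): (29, 5, -2) → (34, 4, -8); (29, 15, 6) → (34, 14, 0)

image vertices: (34, 4, -8), (34, 14, 0)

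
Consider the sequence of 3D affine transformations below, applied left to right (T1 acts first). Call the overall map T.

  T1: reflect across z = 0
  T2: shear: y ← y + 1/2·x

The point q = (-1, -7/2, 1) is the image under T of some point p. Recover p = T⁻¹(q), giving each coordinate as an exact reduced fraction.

p = (-1, -3, -1)

T1 = [1 0 0 0; 0 1 0 0; 0 0 -1 0; 0 0 0 1]
T2·T1 = [1 0 0 0; 1/2 1 0 0; 0 0 -1 0; 0 0 0 1]
det M = -1; M⁻¹ = [1 0 0 0; -1/2 1 0 0; 0 0 -1 0; 0 0 0 1]
M⁻¹ · (-1, -7/2, 1)ᵀ = (-1, -3, -1)ᵀ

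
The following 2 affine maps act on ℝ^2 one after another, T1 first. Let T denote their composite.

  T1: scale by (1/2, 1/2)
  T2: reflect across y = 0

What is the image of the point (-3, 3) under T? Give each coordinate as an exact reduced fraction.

T1 scale by (1/2, 1/2): (-3, 3) → (-3/2, 3/2)
T2 reflect across y = 0: (-3/2, 3/2) → (-3/2, -3/2)

T(p) = (-3/2, -3/2)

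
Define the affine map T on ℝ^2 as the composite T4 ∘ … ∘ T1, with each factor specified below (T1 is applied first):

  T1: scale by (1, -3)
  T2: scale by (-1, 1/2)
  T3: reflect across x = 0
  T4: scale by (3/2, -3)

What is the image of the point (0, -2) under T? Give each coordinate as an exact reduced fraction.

T1 scale by (1, -3): (0, -2) → (0, 6)
T2 scale by (-1, 1/2): (0, 6) → (0, 3)
T3 reflect across x = 0: (0, 3) → (0, 3)
T4 scale by (3/2, -3): (0, 3) → (0, -9)

T(p) = (0, -9)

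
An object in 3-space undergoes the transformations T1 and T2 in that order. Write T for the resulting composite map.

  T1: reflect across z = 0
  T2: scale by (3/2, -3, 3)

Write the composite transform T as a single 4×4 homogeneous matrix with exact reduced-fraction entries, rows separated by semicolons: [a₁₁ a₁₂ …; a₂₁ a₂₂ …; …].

T = [3/2 0 0 0; 0 -3 0 0; 0 0 -3 0; 0 0 0 1]

T1 = [1 0 0 0; 0 1 0 0; 0 0 -1 0; 0 0 0 1]
T2·T1 = [3/2 0 0 0; 0 -3 0 0; 0 0 -3 0; 0 0 0 1]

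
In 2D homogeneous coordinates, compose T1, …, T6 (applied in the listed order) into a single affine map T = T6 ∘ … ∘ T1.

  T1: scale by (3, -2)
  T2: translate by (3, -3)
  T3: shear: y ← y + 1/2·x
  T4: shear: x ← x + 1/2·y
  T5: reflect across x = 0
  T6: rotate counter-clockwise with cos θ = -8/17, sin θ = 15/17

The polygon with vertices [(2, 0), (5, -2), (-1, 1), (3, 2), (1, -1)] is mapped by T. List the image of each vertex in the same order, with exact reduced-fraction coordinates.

T1 scale by (3, -2): (2, 0) → (6, 0); (5, -2) → (15, 4); (-1, 1) → (-3, -2); (3, 2) → (9, -4); (1, -1) → (3, 2)
T2 translate by (3, -3): (6, 0) → (9, -3); (15, 4) → (18, 1); (-3, -2) → (0, -5); (9, -4) → (12, -7); (3, 2) → (6, -1)
T3 shear: y ← y + 1/2·x: (9, -3) → (9, 3/2); (18, 1) → (18, 10); (0, -5) → (0, -5); (12, -7) → (12, -1); (6, -1) → (6, 2)
T4 shear: x ← x + 1/2·y: (9, 3/2) → (39/4, 3/2); (18, 10) → (23, 10); (0, -5) → (-5/2, -5); (12, -1) → (23/2, -1); (6, 2) → (7, 2)
T5 reflect across x = 0: (39/4, 3/2) → (-39/4, 3/2); (23, 10) → (-23, 10); (-5/2, -5) → (5/2, -5); (23/2, -1) → (-23/2, -1); (7, 2) → (-7, 2)
T6 rotate counter-clockwise with cos θ = -8/17, sin θ = 15/17: (-39/4, 3/2) → (111/34, -633/68); (-23, 10) → (2, -25); (5/2, -5) → (55/17, 155/34); (-23/2, -1) → (107/17, -329/34); (-7, 2) → (26/17, -121/17)

image vertices: (111/34, -633/68), (2, -25), (55/17, 155/34), (107/17, -329/34), (26/17, -121/17)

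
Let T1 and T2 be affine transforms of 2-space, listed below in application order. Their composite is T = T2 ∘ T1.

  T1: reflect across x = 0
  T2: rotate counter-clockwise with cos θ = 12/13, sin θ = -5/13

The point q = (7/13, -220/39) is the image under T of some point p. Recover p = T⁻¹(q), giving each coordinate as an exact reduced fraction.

p = (-8/3, -5)

T1 = [-1 0 0; 0 1 0; 0 0 1]
T2·T1 = [-12/13 5/13 0; 5/13 12/13 0; 0 0 1]
det M = -1; M⁻¹ = [-12/13 5/13 0; 5/13 12/13 0; 0 0 1]
M⁻¹ · (7/13, -220/39)ᵀ = (-8/3, -5)ᵀ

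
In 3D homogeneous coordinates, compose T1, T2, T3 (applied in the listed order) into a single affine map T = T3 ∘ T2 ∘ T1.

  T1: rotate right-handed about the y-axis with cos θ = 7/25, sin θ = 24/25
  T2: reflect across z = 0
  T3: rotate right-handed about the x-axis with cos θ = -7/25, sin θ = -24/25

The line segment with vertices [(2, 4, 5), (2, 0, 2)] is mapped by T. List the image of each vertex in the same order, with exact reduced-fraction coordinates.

image vertices: (134/25, -388/625, -2491/625), (62/25, 816/625, -238/625)

T1 rotate right-handed about the y-axis with cos θ = 7/25, sin θ = 24/25: (2, 4, 5) → (134/25, 4, -13/25); (2, 0, 2) → (62/25, 0, -34/25)
T2 reflect across z = 0: (134/25, 4, -13/25) → (134/25, 4, 13/25); (62/25, 0, -34/25) → (62/25, 0, 34/25)
T3 rotate right-handed about the x-axis with cos θ = -7/25, sin θ = -24/25: (134/25, 4, 13/25) → (134/25, -388/625, -2491/625); (62/25, 0, 34/25) → (62/25, 816/625, -238/625)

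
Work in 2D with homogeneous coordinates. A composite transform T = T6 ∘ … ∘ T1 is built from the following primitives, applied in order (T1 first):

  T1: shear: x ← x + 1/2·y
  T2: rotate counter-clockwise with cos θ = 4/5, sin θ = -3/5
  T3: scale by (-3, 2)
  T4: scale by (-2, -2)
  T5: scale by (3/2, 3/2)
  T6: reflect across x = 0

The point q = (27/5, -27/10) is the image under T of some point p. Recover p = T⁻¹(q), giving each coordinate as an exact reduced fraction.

T1 = [1 1/2 0; 0 1 0; 0 0 1]
T2·T1 = [4/5 1 0; -3/5 1/2 0; 0 0 1]
T3·…·T1 = [-12/5 -3 0; -6/5 1 0; 0 0 1]
T4·…·T1 = [24/5 6 0; 12/5 -2 0; 0 0 1]
T5·…·T1 = [36/5 9 0; 18/5 -3 0; 0 0 1]
T6·…·T1 = [-36/5 -9 0; 18/5 -3 0; 0 0 1]
det M = 54; M⁻¹ = [-1/18 1/6 0; -1/15 -2/15 0; 0 0 1]
M⁻¹ · (27/5, -27/10)ᵀ = (-3/4, 0)ᵀ

p = (-3/4, 0)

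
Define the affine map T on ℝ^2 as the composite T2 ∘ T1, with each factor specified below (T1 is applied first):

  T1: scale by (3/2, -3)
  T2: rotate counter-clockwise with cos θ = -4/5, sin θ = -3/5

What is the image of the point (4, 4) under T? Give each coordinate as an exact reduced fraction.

T(p) = (-12, 6)

T1 scale by (3/2, -3): (4, 4) → (6, -12)
T2 rotate counter-clockwise with cos θ = -4/5, sin θ = -3/5: (6, -12) → (-12, 6)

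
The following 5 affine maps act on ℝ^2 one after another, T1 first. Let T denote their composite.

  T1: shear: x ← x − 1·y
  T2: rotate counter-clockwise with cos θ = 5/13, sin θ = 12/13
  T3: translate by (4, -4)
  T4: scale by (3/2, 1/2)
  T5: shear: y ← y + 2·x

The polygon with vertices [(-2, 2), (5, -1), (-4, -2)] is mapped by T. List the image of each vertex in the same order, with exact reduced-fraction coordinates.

T1 shear: x ← x − 1·y: (-2, 2) → (-4, 2); (5, -1) → (6, -1); (-4, -2) → (-2, -2)
T2 rotate counter-clockwise with cos θ = 5/13, sin θ = 12/13: (-4, 2) → (-44/13, -38/13); (6, -1) → (42/13, 67/13); (-2, -2) → (14/13, -34/13)
T3 translate by (4, -4): (-44/13, -38/13) → (8/13, -90/13); (42/13, 67/13) → (94/13, 15/13); (14/13, -34/13) → (66/13, -86/13)
T4 scale by (3/2, 1/2): (8/13, -90/13) → (12/13, -45/13); (94/13, 15/13) → (141/13, 15/26); (66/13, -86/13) → (99/13, -43/13)
T5 shear: y ← y + 2·x: (12/13, -45/13) → (12/13, -21/13); (141/13, 15/26) → (141/13, 579/26); (99/13, -43/13) → (99/13, 155/13)

image vertices: (12/13, -21/13), (141/13, 579/26), (99/13, 155/13)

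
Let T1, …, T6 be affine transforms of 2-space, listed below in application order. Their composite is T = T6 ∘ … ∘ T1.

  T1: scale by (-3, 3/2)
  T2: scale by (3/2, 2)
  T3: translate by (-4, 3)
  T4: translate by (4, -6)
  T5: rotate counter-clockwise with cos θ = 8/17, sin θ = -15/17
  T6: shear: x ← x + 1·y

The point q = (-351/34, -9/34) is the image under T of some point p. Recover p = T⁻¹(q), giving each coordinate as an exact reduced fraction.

p = (1, -2)

T1 = [-3 0 0; 0 3/2 0; 0 0 1]
T2·T1 = [-9/2 0 0; 0 3 0; 0 0 1]
T3·…·T1 = [-9/2 0 -4; 0 3 3; 0 0 1]
T4·…·T1 = [-9/2 0 0; 0 3 -3; 0 0 1]
T5·…·T1 = [-36/17 45/17 -45/17; 135/34 24/17 -24/17; 0 0 1]
T6·…·T1 = [63/34 69/17 -69/17; 135/34 24/17 -24/17; 0 0 1]
det M = -27/2; M⁻¹ = [-16/153 46/153 0; 5/17 -7/51 1; 0 0 1]
M⁻¹ · (-351/34, -9/34)ᵀ = (1, -2)ᵀ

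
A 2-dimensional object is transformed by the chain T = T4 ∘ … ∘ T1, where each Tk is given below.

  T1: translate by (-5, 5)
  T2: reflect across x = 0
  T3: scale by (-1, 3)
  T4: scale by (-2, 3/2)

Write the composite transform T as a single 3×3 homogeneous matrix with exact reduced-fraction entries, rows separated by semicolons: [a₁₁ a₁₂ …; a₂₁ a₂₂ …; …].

T = [-2 0 10; 0 9/2 45/2; 0 0 1]

T1 = [1 0 -5; 0 1 5; 0 0 1]
T2·T1 = [-1 0 5; 0 1 5; 0 0 1]
T3·…·T1 = [1 0 -5; 0 3 15; 0 0 1]
T4·…·T1 = [-2 0 10; 0 9/2 45/2; 0 0 1]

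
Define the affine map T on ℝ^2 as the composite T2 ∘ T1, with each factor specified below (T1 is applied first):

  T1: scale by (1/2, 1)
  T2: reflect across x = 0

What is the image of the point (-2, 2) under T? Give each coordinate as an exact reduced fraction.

T(p) = (1, 2)

T1 scale by (1/2, 1): (-2, 2) → (-1, 2)
T2 reflect across x = 0: (-1, 2) → (1, 2)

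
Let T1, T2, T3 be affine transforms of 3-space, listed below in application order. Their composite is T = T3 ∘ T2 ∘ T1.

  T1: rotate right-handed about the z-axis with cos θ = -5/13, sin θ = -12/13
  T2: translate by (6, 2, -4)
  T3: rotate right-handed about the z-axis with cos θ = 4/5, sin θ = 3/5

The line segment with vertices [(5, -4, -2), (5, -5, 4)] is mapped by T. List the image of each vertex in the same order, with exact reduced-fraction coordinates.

T1 rotate right-handed about the z-axis with cos θ = -5/13, sin θ = -12/13: (5, -4, -2) → (-73/13, -40/13, -2); (5, -5, 4) → (-85/13, -35/13, 4)
T2 translate by (6, 2, -4): (-73/13, -40/13, -2) → (5/13, -14/13, -6); (-85/13, -35/13, 4) → (-7/13, -9/13, 0)
T3 rotate right-handed about the z-axis with cos θ = 4/5, sin θ = 3/5: (5/13, -14/13, -6) → (62/65, -41/65, -6); (-7/13, -9/13, 0) → (-1/65, -57/65, 0)

image vertices: (62/65, -41/65, -6), (-1/65, -57/65, 0)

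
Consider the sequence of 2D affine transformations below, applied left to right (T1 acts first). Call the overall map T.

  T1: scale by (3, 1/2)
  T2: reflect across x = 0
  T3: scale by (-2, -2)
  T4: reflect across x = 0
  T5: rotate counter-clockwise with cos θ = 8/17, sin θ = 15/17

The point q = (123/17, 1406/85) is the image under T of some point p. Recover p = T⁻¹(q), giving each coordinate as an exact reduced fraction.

p = (-3, -7/5)

T1 = [3 0 0; 0 1/2 0; 0 0 1]
T2·T1 = [-3 0 0; 0 1/2 0; 0 0 1]
T3·…·T1 = [6 0 0; 0 -1 0; 0 0 1]
T4·…·T1 = [-6 0 0; 0 -1 0; 0 0 1]
T5·…·T1 = [-48/17 15/17 0; -90/17 -8/17 0; 0 0 1]
det M = 6; M⁻¹ = [-4/51 -5/34 0; 15/17 -8/17 0; 0 0 1]
M⁻¹ · (123/17, 1406/85)ᵀ = (-3, -7/5)ᵀ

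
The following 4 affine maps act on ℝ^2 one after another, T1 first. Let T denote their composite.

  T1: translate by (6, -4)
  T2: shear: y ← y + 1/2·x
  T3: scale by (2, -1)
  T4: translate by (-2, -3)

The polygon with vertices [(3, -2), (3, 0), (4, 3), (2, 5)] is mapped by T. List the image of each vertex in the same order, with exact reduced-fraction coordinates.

T1 translate by (6, -4): (3, -2) → (9, -6); (3, 0) → (9, -4); (4, 3) → (10, -1); (2, 5) → (8, 1)
T2 shear: y ← y + 1/2·x: (9, -6) → (9, -3/2); (9, -4) → (9, 1/2); (10, -1) → (10, 4); (8, 1) → (8, 5)
T3 scale by (2, -1): (9, -3/2) → (18, 3/2); (9, 1/2) → (18, -1/2); (10, 4) → (20, -4); (8, 5) → (16, -5)
T4 translate by (-2, -3): (18, 3/2) → (16, -3/2); (18, -1/2) → (16, -7/2); (20, -4) → (18, -7); (16, -5) → (14, -8)

image vertices: (16, -3/2), (16, -7/2), (18, -7), (14, -8)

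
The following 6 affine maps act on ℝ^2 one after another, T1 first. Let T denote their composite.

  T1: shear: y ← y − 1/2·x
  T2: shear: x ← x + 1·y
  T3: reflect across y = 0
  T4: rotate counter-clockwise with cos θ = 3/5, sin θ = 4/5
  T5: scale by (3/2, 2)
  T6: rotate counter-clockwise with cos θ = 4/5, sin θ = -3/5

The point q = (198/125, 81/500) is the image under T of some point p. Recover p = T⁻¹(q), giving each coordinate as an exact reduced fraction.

p = (3/5, 3/5)

T1 = [1 0 0; -1/2 1 0; 0 0 1]
T2·T1 = [1/2 1 0; -1/2 1 0; 0 0 1]
T3·…·T1 = [1/2 1 0; 1/2 -1 0; 0 0 1]
T4·…·T1 = [-1/10 7/5 0; 7/10 1/5 0; 0 0 1]
T5·…·T1 = [-3/20 21/10 0; 7/5 2/5 0; 0 0 1]
T6·…·T1 = [18/25 48/25 0; 121/100 -47/50 0; 0 0 1]
det M = -3; M⁻¹ = [47/150 16/25 0; 121/300 -6/25 0; 0 0 1]
M⁻¹ · (198/125, 81/500)ᵀ = (3/5, 3/5)ᵀ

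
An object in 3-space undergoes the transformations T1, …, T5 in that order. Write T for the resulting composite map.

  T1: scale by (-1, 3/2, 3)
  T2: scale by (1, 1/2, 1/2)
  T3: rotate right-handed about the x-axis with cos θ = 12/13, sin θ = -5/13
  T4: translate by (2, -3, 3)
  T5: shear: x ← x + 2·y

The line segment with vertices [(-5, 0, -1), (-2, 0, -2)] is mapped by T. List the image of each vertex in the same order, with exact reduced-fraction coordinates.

image vertices: (-2/13, -93/26, 21/13), (-56/13, -54/13, 3/13)

T1 scale by (-1, 3/2, 3): (-5, 0, -1) → (5, 0, -3); (-2, 0, -2) → (2, 0, -6)
T2 scale by (1, 1/2, 1/2): (5, 0, -3) → (5, 0, -3/2); (2, 0, -6) → (2, 0, -3)
T3 rotate right-handed about the x-axis with cos θ = 12/13, sin θ = -5/13: (5, 0, -3/2) → (5, -15/26, -18/13); (2, 0, -3) → (2, -15/13, -36/13)
T4 translate by (2, -3, 3): (5, -15/26, -18/13) → (7, -93/26, 21/13); (2, -15/13, -36/13) → (4, -54/13, 3/13)
T5 shear: x ← x + 2·y: (7, -93/26, 21/13) → (-2/13, -93/26, 21/13); (4, -54/13, 3/13) → (-56/13, -54/13, 3/13)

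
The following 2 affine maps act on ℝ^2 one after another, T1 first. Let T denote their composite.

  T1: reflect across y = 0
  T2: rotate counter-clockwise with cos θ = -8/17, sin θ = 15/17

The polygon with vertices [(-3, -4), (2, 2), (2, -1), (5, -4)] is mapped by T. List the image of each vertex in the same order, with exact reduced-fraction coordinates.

T1 reflect across y = 0: (-3, -4) → (-3, 4); (2, 2) → (2, -2); (2, -1) → (2, 1); (5, -4) → (5, 4)
T2 rotate counter-clockwise with cos θ = -8/17, sin θ = 15/17: (-3, 4) → (-36/17, -77/17); (2, -2) → (14/17, 46/17); (2, 1) → (-31/17, 22/17); (5, 4) → (-100/17, 43/17)

image vertices: (-36/17, -77/17), (14/17, 46/17), (-31/17, 22/17), (-100/17, 43/17)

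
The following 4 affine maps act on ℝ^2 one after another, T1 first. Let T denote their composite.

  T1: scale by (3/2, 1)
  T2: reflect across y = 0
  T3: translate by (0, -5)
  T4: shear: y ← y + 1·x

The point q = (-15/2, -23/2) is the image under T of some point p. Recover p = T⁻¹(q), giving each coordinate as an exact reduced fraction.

p = (-5, -1)

T1 = [3/2 0 0; 0 1 0; 0 0 1]
T2·T1 = [3/2 0 0; 0 -1 0; 0 0 1]
T3·…·T1 = [3/2 0 0; 0 -1 -5; 0 0 1]
T4·…·T1 = [3/2 0 0; 3/2 -1 -5; 0 0 1]
det M = -3/2; M⁻¹ = [2/3 0 0; 1 -1 -5; 0 0 1]
M⁻¹ · (-15/2, -23/2)ᵀ = (-5, -1)ᵀ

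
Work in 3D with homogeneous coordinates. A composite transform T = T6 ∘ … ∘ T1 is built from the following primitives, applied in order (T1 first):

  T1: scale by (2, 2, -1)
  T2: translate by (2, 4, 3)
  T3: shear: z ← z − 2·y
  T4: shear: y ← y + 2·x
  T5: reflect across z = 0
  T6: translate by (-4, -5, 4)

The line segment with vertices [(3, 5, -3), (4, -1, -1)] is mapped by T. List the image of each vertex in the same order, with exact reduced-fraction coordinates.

image vertices: (4, 25, 26), (6, 17, 4)

T1 scale by (2, 2, -1): (3, 5, -3) → (6, 10, 3); (4, -1, -1) → (8, -2, 1)
T2 translate by (2, 4, 3): (6, 10, 3) → (8, 14, 6); (8, -2, 1) → (10, 2, 4)
T3 shear: z ← z − 2·y: (8, 14, 6) → (8, 14, -22); (10, 2, 4) → (10, 2, 0)
T4 shear: y ← y + 2·x: (8, 14, -22) → (8, 30, -22); (10, 2, 0) → (10, 22, 0)
T5 reflect across z = 0: (8, 30, -22) → (8, 30, 22); (10, 22, 0) → (10, 22, 0)
T6 translate by (-4, -5, 4): (8, 30, 22) → (4, 25, 26); (10, 22, 0) → (6, 17, 4)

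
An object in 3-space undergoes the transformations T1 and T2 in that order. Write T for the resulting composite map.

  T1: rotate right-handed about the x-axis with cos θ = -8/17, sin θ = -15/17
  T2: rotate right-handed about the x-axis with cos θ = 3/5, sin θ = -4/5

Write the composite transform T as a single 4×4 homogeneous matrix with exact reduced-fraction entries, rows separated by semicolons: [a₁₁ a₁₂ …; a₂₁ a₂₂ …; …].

T = [1 0 0 0; 0 -84/85 13/85 0; 0 -13/85 -84/85 0; 0 0 0 1]

T1 = [1 0 0 0; 0 -8/17 15/17 0; 0 -15/17 -8/17 0; 0 0 0 1]
T2·T1 = [1 0 0 0; 0 -84/85 13/85 0; 0 -13/85 -84/85 0; 0 0 0 1]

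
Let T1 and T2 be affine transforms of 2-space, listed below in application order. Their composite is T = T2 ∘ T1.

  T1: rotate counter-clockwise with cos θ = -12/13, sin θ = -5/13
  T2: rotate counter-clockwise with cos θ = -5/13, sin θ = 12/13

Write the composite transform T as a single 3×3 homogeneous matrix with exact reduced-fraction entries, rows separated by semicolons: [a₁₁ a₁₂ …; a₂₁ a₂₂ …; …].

T1 = [-12/13 5/13 0; -5/13 -12/13 0; 0 0 1]
T2·T1 = [120/169 119/169 0; -119/169 120/169 0; 0 0 1]

T = [120/169 119/169 0; -119/169 120/169 0; 0 0 1]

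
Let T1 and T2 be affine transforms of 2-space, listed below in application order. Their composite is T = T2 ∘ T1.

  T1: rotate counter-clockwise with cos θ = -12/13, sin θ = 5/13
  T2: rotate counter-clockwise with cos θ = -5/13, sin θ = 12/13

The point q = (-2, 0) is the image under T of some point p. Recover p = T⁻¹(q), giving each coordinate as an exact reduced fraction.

p = (0, -2)

T1 = [-12/13 -5/13 0; 5/13 -12/13 0; 0 0 1]
T2·T1 = [0 1 0; -1 0 0; 0 0 1]
det M = 1; M⁻¹ = [0 -1 0; 1 0 0; 0 0 1]
M⁻¹ · (-2, 0)ᵀ = (0, -2)ᵀ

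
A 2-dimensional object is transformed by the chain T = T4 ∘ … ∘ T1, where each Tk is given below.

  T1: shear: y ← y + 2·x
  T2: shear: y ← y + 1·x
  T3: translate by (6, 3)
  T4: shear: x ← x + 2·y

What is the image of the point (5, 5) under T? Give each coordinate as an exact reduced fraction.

T(p) = (57, 23)

T1 shear: y ← y + 2·x: (5, 5) → (5, 15)
T2 shear: y ← y + 1·x: (5, 15) → (5, 20)
T3 translate by (6, 3): (5, 20) → (11, 23)
T4 shear: x ← x + 2·y: (11, 23) → (57, 23)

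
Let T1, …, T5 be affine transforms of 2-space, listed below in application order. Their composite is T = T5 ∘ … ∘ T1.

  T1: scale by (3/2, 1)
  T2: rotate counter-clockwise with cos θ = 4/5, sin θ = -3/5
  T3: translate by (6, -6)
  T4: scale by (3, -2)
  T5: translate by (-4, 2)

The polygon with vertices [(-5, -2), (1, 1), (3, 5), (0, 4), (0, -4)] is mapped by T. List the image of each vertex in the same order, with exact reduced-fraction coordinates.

T1 scale by (3/2, 1): (-5, -2) → (-15/2, -2); (1, 1) → (3/2, 1); (3, 5) → (9/2, 5); (0, 4) → (0, 4); (0, -4) → (0, -4)
T2 rotate counter-clockwise with cos θ = 4/5, sin θ = -3/5: (-15/2, -2) → (-36/5, 29/10); (3/2, 1) → (9/5, -1/10); (9/2, 5) → (33/5, 13/10); (0, 4) → (12/5, 16/5); (0, -4) → (-12/5, -16/5)
T3 translate by (6, -6): (-36/5, 29/10) → (-6/5, -31/10); (9/5, -1/10) → (39/5, -61/10); (33/5, 13/10) → (63/5, -47/10); (12/5, 16/5) → (42/5, -14/5); (-12/5, -16/5) → (18/5, -46/5)
T4 scale by (3, -2): (-6/5, -31/10) → (-18/5, 31/5); (39/5, -61/10) → (117/5, 61/5); (63/5, -47/10) → (189/5, 47/5); (42/5, -14/5) → (126/5, 28/5); (18/5, -46/5) → (54/5, 92/5)
T5 translate by (-4, 2): (-18/5, 31/5) → (-38/5, 41/5); (117/5, 61/5) → (97/5, 71/5); (189/5, 47/5) → (169/5, 57/5); (126/5, 28/5) → (106/5, 38/5); (54/5, 92/5) → (34/5, 102/5)

image vertices: (-38/5, 41/5), (97/5, 71/5), (169/5, 57/5), (106/5, 38/5), (34/5, 102/5)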